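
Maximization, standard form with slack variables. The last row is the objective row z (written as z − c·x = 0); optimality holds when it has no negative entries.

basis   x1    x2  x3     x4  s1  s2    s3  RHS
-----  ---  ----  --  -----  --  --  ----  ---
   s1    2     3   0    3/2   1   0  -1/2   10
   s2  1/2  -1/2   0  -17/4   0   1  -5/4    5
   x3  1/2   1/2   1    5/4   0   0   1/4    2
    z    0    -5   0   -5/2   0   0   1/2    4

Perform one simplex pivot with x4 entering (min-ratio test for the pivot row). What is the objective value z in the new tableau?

8

Ratio test on column x4 — row 1: 10/(3/2) = 20/3; row 2: entry -17/4 ≤ 0; row 3: 2/(5/4) = 8/5. Minimum is 8/5 at row 3 (x3 leaves); pivot element 5/4.
Pivot on row 3; the z-row RHS becomes 4 − (-5/2)·(8/5) = 8.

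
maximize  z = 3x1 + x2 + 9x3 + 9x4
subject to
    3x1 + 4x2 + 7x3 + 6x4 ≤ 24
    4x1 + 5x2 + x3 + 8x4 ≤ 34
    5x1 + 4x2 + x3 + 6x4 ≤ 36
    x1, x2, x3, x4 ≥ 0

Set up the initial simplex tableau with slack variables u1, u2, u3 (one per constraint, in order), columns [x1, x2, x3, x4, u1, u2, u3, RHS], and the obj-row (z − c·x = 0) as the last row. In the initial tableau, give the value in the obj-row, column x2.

The obj-row carries the negated objective coefficients: the x2 entry is -1.

-1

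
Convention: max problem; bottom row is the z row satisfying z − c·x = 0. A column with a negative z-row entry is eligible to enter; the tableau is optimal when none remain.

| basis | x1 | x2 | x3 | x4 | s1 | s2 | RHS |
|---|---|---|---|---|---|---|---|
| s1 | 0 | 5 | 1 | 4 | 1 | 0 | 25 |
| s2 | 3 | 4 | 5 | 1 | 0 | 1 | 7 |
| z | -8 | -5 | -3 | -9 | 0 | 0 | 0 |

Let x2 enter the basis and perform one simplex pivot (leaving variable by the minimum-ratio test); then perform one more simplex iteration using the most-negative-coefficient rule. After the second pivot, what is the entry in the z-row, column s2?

Ratio test on column x2 — row 1: 25/5 = 5; row 2: 7/4 = 7/4. Minimum is 7/4 at row 2 (s2 leaves); pivot element 4.
Divide row 2 by 4; eliminate column x2 from the other rows.
Second iteration: most negative z-row entry is -31/4 in column x4, so x4 enters.
Ratio test on column x4 — row 1: (65/4)/(11/4) = 65/11; row 2: (7/4)/(1/4) = 7. Minimum is 65/11 at row 1 (s1 leaves); pivot element 11/4.
Divide row 1 by 11/4; eliminate column x4 from the other rows.
After both pivots, the entry at the z-row, column s2 is -25/11.

-25/11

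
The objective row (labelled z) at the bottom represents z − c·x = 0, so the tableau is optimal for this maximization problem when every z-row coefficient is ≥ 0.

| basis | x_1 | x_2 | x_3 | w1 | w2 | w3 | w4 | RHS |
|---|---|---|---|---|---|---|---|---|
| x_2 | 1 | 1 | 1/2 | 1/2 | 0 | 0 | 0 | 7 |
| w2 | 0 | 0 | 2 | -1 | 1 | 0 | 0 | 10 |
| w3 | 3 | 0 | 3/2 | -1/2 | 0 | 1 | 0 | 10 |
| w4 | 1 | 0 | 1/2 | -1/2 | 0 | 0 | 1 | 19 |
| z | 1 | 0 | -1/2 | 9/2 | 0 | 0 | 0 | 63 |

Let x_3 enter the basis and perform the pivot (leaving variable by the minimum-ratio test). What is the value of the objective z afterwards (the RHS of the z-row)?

Ratio test on column x_3 — row 1: 7/(1/2) = 14; row 2: 10/2 = 5; row 3: 10/(3/2) = 20/3; row 4: 19/(1/2) = 38. Minimum is 5 at row 2 (w2 leaves); pivot element 2.
Pivot on row 2; the z-row RHS becomes 63 − (-1/2)·5 = 131/2.

131/2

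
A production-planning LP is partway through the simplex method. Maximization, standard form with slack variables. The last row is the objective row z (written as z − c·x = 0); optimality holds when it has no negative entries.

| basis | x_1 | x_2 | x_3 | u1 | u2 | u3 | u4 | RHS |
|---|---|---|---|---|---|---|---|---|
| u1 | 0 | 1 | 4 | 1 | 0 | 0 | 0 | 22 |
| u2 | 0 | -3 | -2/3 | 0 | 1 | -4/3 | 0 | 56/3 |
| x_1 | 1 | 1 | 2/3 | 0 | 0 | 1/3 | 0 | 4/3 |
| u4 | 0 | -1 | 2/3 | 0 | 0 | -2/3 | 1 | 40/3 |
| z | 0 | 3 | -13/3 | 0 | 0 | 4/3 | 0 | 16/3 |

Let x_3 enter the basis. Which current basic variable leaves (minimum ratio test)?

x_1

Column x_3 entries and ratios — u1: 22/4 = 11/2; u2: -2/3 ≤ 0, skip; x_1: (4/3)/(2/3) = 2; u4: (40/3)/(2/3) = 20.
Smallest ratio is 2 in the row of x_1, so x_1 leaves.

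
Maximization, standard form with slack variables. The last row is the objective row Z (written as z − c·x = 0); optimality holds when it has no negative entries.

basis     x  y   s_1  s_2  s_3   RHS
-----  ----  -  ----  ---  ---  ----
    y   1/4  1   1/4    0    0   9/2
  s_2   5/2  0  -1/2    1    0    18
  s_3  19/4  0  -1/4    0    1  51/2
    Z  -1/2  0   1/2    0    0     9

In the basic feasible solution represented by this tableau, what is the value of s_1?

0

s_1 is not in the basis, so in the current basic feasible solution s_1 = 0.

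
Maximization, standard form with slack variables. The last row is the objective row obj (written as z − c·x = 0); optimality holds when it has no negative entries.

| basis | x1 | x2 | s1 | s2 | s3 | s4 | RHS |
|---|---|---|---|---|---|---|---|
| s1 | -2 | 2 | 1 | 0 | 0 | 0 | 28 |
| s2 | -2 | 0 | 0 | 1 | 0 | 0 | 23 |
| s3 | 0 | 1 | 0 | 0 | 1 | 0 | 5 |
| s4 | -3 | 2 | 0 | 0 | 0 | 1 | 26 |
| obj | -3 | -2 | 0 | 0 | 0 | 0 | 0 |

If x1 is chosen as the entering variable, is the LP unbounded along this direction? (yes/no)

Every constraint-row entry in column x1 is ≤ 0, so increasing x1 is unbounded.

yes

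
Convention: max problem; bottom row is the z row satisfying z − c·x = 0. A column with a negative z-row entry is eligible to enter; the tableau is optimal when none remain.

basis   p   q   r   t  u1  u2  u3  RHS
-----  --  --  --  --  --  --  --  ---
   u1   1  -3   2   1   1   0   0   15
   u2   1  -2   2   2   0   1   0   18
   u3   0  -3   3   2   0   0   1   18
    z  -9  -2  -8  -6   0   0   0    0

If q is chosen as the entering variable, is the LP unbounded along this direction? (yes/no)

yes

Every constraint-row entry in column q is ≤ 0, so increasing q is unbounded.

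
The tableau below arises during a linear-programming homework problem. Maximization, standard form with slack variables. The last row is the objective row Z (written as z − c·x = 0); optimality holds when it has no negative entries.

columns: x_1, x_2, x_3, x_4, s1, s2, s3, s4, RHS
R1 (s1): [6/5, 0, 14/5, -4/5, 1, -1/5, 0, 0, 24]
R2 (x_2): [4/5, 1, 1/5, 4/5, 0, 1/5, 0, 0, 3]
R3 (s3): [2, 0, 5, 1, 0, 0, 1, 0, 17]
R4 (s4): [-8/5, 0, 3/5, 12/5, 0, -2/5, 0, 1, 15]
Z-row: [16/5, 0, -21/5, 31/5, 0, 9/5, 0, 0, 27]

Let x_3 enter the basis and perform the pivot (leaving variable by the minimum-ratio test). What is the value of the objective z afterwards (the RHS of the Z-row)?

1032/25

Ratio test on column x_3 — row 1: 24/(14/5) = 60/7; row 2: 3/(1/5) = 15; row 3: 17/5 = 17/5; row 4: 15/(3/5) = 25. Minimum is 17/5 at row 3 (s3 leaves); pivot element 5.
Pivot on row 3; the Z-row RHS becomes 27 − (-21/5)·(17/5) = 1032/25.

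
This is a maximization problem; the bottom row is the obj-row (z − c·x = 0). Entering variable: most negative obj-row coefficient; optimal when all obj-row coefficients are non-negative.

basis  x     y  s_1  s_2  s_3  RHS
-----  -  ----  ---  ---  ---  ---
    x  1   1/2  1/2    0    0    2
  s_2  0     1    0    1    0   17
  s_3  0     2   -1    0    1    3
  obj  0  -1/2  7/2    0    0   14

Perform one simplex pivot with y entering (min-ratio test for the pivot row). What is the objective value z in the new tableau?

59/4

Ratio test on column y — row 1: 2/(1/2) = 4; row 2: 17/1 = 17; row 3: 3/2 = 3/2. Minimum is 3/2 at row 3 (s_3 leaves); pivot element 2.
Pivot on row 3; the obj-row RHS becomes 14 − (-1/2)·(3/2) = 59/4.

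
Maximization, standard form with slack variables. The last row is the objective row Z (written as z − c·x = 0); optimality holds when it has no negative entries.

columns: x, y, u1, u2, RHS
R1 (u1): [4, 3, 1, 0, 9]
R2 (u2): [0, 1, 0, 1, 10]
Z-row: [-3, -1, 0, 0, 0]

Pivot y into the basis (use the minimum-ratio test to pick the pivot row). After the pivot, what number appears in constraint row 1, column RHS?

3

Ratio test on column y — row 1: 9/3 = 3; row 2: 10/1 = 10. Minimum is 3 at row 1 (u1 leaves); pivot element 3.
Divide row 1 by 3; eliminate column y from the other rows.
In the new row 1, the RHS entry is the old entry divided by the pivot: 9/3 = 3.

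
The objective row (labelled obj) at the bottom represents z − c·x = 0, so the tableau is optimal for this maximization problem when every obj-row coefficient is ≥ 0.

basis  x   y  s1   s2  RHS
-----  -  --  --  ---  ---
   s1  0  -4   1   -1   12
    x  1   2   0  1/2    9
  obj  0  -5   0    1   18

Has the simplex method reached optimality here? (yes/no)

no

The obj-row has a negative entry -5 in column y, so it is not optimal.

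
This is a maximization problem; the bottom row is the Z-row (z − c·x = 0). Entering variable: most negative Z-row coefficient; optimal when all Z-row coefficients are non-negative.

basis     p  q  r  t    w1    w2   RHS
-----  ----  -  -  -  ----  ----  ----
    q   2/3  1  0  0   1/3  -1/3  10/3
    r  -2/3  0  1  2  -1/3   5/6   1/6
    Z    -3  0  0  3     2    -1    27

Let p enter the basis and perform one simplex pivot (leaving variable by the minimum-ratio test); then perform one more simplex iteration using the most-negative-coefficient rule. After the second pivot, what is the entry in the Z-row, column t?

Ratio test on column p — row 1: (10/3)/(2/3) = 5; row 2: entry -2/3 ≤ 0. Minimum is 5 at row 1 (q leaves); pivot element 2/3.
Divide row 1 by 2/3; eliminate column p from the other rows.
Second iteration: most negative Z-row entry is -5/2 in column w2, so w2 enters.
Ratio test on column w2 — row 1: entry -1/2 ≤ 0; row 2: (7/2)/(1/2) = 7. Minimum is 7 at row 2 (r leaves); pivot element 1/2.
Divide row 2 by 1/2; eliminate column w2 from the other rows.
After both pivots, the entry at the Z-row, column t is 13.

13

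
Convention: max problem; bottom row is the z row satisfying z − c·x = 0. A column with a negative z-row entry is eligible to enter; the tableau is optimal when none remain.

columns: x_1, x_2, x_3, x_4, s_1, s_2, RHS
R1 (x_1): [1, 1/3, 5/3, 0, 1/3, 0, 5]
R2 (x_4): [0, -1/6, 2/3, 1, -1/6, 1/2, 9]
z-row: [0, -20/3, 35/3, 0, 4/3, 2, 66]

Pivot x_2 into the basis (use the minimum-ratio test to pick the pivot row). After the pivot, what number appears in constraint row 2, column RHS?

Ratio test on column x_2 — row 1: 5/(1/3) = 15; row 2: entry -1/6 ≤ 0. Minimum is 15 at row 1 (x_1 leaves); pivot element 1/3.
Divide row 1 by 1/3; eliminate column x_2 from the other rows.
Row 2 update in column RHS: 9 − (-1/6)·15 = 23/2.

23/2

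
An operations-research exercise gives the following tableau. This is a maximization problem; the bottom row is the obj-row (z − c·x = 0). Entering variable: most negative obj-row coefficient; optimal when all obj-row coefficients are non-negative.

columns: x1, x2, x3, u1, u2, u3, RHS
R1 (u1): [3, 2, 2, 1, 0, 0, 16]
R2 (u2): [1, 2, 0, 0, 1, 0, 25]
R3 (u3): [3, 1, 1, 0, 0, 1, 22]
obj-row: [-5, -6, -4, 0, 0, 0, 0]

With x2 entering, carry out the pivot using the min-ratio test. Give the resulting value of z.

48

Ratio test on column x2 — row 1: 16/2 = 8; row 2: 25/2 = 25/2; row 3: 22/1 = 22. Minimum is 8 at row 1 (u1 leaves); pivot element 2.
Pivot on row 1; the obj-row RHS becomes 0 − (-6)·8 = 48.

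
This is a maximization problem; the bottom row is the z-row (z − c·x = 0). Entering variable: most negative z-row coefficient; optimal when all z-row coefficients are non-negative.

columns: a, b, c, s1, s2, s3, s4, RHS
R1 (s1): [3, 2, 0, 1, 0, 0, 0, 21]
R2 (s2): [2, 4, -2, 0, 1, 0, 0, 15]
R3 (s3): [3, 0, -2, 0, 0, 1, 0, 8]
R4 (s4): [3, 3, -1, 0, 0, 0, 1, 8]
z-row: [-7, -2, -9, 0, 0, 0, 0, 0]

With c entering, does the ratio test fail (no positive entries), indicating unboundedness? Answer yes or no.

Every constraint-row entry in column c is ≤ 0, so increasing c is unbounded.

yes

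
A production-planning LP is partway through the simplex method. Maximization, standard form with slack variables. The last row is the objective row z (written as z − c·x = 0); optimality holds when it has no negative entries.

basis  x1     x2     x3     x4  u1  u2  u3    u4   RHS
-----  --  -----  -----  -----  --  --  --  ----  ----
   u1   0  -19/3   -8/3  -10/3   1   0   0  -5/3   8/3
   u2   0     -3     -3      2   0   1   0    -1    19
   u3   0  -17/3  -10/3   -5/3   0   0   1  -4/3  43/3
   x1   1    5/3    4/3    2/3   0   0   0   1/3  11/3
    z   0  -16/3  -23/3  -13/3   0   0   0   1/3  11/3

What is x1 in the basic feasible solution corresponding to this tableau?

11/3

x1 is basic (row 4); its value is the RHS of that row, 11/3.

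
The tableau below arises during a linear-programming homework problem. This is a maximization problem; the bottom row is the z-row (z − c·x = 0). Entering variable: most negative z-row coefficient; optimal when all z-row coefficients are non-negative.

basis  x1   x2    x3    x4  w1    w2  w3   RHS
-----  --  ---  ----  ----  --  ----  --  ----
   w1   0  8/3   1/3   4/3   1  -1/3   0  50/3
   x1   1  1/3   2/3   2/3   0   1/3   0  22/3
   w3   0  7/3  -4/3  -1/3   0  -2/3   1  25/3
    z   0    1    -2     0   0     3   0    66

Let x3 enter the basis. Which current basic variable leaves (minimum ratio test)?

x1

Column x3 entries and ratios — w1: (50/3)/(1/3) = 50; x1: (22/3)/(2/3) = 11; w3: -4/3 ≤ 0, skip.
Smallest ratio is 11 in the row of x1, so x1 leaves.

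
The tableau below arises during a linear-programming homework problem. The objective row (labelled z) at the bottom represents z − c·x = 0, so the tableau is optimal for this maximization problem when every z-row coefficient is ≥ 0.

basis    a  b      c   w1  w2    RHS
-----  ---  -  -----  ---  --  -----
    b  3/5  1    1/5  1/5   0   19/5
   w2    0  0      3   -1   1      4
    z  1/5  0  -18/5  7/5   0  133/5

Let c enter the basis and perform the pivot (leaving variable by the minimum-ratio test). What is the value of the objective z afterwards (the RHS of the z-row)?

157/5

Ratio test on column c — row 1: (19/5)/(1/5) = 19; row 2: 4/3 = 4/3. Minimum is 4/3 at row 2 (w2 leaves); pivot element 3.
Pivot on row 2; the z-row RHS becomes 133/5 − (-18/5)·(4/3) = 157/5.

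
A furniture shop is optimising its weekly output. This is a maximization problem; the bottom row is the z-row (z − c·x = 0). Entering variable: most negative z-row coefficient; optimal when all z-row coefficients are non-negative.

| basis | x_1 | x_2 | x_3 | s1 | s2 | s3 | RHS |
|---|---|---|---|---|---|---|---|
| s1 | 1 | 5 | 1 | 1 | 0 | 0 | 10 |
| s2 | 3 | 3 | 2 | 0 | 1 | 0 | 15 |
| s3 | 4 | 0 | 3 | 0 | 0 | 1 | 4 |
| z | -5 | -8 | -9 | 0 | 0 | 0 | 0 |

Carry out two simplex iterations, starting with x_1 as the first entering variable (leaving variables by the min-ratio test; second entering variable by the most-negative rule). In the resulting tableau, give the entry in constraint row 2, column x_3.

Ratio test on column x_1 — row 1: 10/1 = 10; row 2: 15/3 = 5; row 3: 4/4 = 1. Minimum is 1 at row 3 (s3 leaves); pivot element 4.
Divide row 3 by 4; eliminate column x_1 from the other rows.
Second iteration: most negative z-row entry is -8 in column x_2, so x_2 enters.
Ratio test on column x_2 — row 1: 9/5 = 9/5; row 2: 12/3 = 4; row 3: entry 0 ≤ 0. Minimum is 9/5 at row 1 (s1 leaves); pivot element 5.
Divide row 1 by 5; eliminate column x_2 from the other rows.
After both pivots, the entry at constraint row 2, column x_3 is -2/5.

-2/5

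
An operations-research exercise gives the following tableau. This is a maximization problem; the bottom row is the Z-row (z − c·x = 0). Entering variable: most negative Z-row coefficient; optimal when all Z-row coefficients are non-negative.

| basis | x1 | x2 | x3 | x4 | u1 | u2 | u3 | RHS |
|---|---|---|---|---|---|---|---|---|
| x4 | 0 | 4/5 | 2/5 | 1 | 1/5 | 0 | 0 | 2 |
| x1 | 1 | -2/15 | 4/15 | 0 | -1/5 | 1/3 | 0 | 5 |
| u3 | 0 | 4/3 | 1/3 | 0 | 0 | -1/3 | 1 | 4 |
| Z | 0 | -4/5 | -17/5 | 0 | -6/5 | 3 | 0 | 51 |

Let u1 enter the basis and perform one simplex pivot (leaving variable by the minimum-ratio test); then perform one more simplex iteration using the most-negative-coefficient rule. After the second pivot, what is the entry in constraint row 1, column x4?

Ratio test on column u1 — row 1: 2/(1/5) = 10; row 2: entry -1/5 ≤ 0; row 3: entry 0 ≤ 0. Minimum is 10 at row 1 (x4 leaves); pivot element 1/5.
Divide row 1 by 1/5; eliminate column u1 from the other rows.
Second iteration: most negative Z-row entry is -1 in column x3, so x3 enters.
Ratio test on column x3 — row 1: 10/2 = 5; row 2: 7/(2/3) = 21/2; row 3: 4/(1/3) = 12. Minimum is 5 at row 1 (u1 leaves); pivot element 2.
Divide row 1 by 2; eliminate column x3 from the other rows.
After both pivots, the entry at constraint row 1, column x4 is 5/2.

5/2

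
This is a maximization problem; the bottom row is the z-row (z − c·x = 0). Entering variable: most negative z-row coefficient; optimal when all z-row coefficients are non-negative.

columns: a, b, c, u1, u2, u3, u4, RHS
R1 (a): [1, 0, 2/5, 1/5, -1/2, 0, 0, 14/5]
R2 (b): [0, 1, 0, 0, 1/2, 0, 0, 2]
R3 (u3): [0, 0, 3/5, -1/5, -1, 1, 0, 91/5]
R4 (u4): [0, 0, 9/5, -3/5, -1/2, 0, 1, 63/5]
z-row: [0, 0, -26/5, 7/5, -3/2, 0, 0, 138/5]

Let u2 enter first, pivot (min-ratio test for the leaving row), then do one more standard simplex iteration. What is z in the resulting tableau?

Ratio test on column u2 — row 1: entry -1/2 ≤ 0; row 2: 2/(1/2) = 4; row 3: entry -1 ≤ 0; row 4: entry -1/2 ≤ 0. Minimum is 4 at row 2 (b leaves); pivot element 1/2.
Pivot on row 2; the z-row RHS becomes 138/5 − (-3/2)·4 = 168/5.
Next entering variable (most negative z-row entry -26/5): c.
Ratio test on column c — row 1: (24/5)/(2/5) = 12; row 2: entry 0 ≤ 0; row 3: (111/5)/(3/5) = 37; row 4: (73/5)/(9/5) = 73/9. Minimum is 73/9 at row 4 (u4 leaves); pivot element 9/5.
After the second pivot the z-row RHS is 168/5 − (-26/5)·(73/9) = 682/9.

682/9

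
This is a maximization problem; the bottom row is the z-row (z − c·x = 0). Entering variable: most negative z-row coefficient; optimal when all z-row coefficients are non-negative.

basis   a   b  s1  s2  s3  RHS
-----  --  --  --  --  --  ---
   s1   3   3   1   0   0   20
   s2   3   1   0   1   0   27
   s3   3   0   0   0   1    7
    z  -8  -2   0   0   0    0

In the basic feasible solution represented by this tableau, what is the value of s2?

s2 is basic (row 2); its value is the RHS of that row, 27.

27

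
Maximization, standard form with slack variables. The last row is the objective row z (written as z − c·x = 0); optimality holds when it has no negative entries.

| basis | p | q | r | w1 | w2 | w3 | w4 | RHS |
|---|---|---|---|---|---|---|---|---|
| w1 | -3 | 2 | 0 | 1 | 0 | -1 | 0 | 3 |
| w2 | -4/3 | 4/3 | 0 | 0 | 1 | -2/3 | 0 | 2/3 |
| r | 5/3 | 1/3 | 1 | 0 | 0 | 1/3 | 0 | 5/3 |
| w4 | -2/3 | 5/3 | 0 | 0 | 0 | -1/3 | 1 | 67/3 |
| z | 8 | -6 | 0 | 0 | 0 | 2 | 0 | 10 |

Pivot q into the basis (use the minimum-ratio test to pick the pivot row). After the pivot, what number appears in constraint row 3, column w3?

Ratio test on column q — row 1: 3/2 = 3/2; row 2: (2/3)/(4/3) = 1/2; row 3: (5/3)/(1/3) = 5; row 4: (67/3)/(5/3) = 67/5. Minimum is 1/2 at row 2 (w2 leaves); pivot element 4/3.
Divide row 2 by 4/3; eliminate column q from the other rows.
Row 3 update in column w3: 1/3 − (1/3)·(-1/2) = 1/2.

1/2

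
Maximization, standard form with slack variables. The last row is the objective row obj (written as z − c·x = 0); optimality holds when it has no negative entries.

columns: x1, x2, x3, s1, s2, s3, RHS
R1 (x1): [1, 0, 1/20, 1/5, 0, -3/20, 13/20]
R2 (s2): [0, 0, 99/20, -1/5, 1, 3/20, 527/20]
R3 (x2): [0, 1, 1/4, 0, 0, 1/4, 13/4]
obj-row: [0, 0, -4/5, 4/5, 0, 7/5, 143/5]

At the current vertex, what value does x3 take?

x3 is not in the basis, so in the current basic feasible solution x3 = 0.

0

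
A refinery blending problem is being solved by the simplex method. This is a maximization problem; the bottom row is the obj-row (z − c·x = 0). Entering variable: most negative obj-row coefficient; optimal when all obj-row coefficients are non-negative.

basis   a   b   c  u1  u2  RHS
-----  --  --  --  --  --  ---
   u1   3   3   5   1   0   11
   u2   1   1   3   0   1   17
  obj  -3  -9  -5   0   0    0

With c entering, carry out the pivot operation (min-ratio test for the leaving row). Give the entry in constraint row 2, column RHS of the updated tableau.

52/5

Ratio test on column c — row 1: 11/5 = 11/5; row 2: 17/3 = 17/3. Minimum is 11/5 at row 1 (u1 leaves); pivot element 5.
Divide row 1 by 5; eliminate column c from the other rows.
Row 2 update in column RHS: 17 − 3·(11/5) = 52/5.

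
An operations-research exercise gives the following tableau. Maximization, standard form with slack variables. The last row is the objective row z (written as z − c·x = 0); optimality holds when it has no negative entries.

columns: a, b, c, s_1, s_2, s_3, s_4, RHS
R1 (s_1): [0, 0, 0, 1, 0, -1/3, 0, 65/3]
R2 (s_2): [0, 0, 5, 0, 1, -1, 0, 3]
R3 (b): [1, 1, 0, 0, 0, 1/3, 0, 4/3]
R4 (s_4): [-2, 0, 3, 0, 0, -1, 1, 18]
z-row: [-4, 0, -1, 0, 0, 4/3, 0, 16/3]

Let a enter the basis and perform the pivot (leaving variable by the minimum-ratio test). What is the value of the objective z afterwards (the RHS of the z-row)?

32/3

Ratio test on column a — row 1: entry 0 ≤ 0; row 2: entry 0 ≤ 0; row 3: (4/3)/1 = 4/3; row 4: entry -2 ≤ 0. Minimum is 4/3 at row 3 (b leaves); pivot element 1.
Pivot on row 3; the z-row RHS becomes 16/3 − (-4)·(4/3) = 32/3.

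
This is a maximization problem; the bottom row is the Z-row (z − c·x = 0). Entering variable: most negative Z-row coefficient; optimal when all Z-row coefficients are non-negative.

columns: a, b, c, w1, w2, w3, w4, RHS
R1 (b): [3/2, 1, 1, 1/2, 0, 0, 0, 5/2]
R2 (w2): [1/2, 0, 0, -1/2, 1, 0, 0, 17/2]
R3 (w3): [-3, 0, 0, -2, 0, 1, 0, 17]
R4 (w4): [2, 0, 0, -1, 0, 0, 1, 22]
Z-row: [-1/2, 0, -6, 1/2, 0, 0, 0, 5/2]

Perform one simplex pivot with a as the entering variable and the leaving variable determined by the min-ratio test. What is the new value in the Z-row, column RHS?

Ratio test on column a — row 1: (5/2)/(3/2) = 5/3; row 2: (17/2)/(1/2) = 17; row 3: entry -3 ≤ 0; row 4: 22/2 = 11. Minimum is 5/3 at row 1 (b leaves); pivot element 3/2.
Divide row 1 by 3/2; eliminate column a from the other rows.
Z-row update in column RHS: 5/2 − (-1/2)·(5/3) = 10/3.

10/3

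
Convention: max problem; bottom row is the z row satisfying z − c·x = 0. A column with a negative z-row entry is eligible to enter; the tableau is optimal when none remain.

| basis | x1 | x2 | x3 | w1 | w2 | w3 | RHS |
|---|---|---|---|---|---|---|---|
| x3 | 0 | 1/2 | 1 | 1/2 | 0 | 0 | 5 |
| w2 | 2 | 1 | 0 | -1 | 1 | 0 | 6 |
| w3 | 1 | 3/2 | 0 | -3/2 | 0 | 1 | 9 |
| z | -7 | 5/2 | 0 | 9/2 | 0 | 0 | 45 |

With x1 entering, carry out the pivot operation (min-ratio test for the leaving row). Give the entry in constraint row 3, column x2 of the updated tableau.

Ratio test on column x1 — row 1: entry 0 ≤ 0; row 2: 6/2 = 3; row 3: 9/1 = 9. Minimum is 3 at row 2 (w2 leaves); pivot element 2.
Divide row 2 by 2; eliminate column x1 from the other rows.
Row 3 update in column x2: 3/2 − 1·(1/2) = 1.

1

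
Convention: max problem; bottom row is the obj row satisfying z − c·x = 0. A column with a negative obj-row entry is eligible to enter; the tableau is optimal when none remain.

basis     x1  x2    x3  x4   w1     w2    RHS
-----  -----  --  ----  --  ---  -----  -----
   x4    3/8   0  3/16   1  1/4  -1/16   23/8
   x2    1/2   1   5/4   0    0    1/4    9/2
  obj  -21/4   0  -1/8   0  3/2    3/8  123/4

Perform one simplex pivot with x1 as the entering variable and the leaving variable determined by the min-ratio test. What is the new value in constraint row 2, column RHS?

2/3

Ratio test on column x1 — row 1: (23/8)/(3/8) = 23/3; row 2: (9/2)/(1/2) = 9. Minimum is 23/3 at row 1 (x4 leaves); pivot element 3/8.
Divide row 1 by 3/8; eliminate column x1 from the other rows.
Row 2 update in column RHS: 9/2 − (1/2)·(23/3) = 2/3.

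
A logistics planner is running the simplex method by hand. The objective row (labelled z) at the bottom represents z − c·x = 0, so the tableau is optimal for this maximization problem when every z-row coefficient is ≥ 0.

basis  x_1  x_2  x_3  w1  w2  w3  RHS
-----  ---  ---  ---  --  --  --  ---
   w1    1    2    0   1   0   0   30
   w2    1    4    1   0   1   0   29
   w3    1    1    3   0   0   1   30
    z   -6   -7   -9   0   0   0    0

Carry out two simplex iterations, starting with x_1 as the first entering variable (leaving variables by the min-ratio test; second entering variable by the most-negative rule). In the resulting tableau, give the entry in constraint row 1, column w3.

1/2

Ratio test on column x_1 — row 1: 30/1 = 30; row 2: 29/1 = 29; row 3: 30/1 = 30. Minimum is 29 at row 2 (w2 leaves); pivot element 1.
Divide row 2 by 1; eliminate column x_1 from the other rows.
Second iteration: most negative z-row entry is -3 in column x_3, so x_3 enters.
Ratio test on column x_3 — row 1: entry -1 ≤ 0; row 2: 29/1 = 29; row 3: 1/2 = 1/2. Minimum is 1/2 at row 3 (w3 leaves); pivot element 2.
Divide row 3 by 2; eliminate column x_3 from the other rows.
After both pivots, the entry at constraint row 1, column w3 is 1/2.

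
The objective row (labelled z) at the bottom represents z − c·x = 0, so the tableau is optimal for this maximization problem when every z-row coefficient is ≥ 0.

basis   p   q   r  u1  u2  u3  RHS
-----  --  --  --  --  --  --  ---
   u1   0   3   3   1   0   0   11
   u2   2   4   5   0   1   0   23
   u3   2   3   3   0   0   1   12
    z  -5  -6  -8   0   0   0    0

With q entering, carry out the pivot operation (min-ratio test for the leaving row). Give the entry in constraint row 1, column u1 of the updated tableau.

1/3

Ratio test on column q — row 1: 11/3 = 11/3; row 2: 23/4 = 23/4; row 3: 12/3 = 4. Minimum is 11/3 at row 1 (u1 leaves); pivot element 3.
Divide row 1 by 3; eliminate column q from the other rows.
In the new row 1, the u1 entry is the old entry divided by the pivot: 1/3 = 1/3.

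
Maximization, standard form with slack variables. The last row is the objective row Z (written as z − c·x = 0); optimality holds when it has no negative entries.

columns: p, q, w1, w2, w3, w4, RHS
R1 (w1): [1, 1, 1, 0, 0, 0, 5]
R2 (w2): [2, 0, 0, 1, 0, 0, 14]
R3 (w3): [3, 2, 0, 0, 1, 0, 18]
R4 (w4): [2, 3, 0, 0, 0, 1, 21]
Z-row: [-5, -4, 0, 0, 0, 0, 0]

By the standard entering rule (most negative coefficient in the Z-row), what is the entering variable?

p

Negative Z-row entries: p: -5, q: -4.
The most negative is -5 in column p, so p enters.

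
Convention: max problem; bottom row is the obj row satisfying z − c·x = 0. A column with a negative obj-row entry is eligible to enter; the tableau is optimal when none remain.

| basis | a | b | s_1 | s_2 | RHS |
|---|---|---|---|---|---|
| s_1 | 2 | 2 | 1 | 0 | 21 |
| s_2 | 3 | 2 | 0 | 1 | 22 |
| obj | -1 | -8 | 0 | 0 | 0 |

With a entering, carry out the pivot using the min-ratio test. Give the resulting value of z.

22/3

Ratio test on column a — row 1: 21/2 = 21/2; row 2: 22/3 = 22/3. Minimum is 22/3 at row 2 (s_2 leaves); pivot element 3.
Pivot on row 2; the obj-row RHS becomes 0 − (-1)·(22/3) = 22/3.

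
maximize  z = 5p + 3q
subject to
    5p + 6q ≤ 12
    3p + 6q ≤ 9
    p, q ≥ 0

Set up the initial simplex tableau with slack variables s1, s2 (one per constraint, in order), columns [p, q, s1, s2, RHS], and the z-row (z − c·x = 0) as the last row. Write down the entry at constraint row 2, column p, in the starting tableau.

Constraint 2 has coefficient 3 on p.

3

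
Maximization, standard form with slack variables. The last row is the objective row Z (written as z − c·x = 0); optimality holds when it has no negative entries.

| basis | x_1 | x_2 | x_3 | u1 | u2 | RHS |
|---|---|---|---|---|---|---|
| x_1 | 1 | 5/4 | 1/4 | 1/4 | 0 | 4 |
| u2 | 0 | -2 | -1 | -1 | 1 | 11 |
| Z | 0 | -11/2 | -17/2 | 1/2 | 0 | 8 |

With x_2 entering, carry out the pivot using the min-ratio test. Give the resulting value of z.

Ratio test on column x_2 — row 1: 4/(5/4) = 16/5; row 2: entry -2 ≤ 0. Minimum is 16/5 at row 1 (x_1 leaves); pivot element 5/4.
Pivot on row 1; the Z-row RHS becomes 8 − (-11/2)·(16/5) = 128/5.

128/5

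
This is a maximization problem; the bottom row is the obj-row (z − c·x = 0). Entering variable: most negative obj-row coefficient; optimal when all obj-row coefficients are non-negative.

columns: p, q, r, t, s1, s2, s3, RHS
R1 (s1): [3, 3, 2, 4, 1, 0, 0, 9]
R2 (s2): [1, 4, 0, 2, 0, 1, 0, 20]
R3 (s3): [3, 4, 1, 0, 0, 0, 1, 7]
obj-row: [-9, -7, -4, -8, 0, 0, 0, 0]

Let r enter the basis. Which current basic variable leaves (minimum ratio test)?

s1

Column r entries and ratios — s1: 9/2 = 9/2; s2: 0 ≤ 0, skip; s3: 7/1 = 7.
Smallest ratio is 9/2 in the row of s1, so s1 leaves.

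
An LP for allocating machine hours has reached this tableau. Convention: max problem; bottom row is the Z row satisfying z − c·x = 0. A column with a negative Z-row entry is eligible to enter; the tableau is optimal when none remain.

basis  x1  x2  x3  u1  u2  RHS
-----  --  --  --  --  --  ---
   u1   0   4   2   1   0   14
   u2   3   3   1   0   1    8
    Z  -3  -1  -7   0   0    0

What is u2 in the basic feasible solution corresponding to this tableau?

u2 is basic (row 2); its value is the RHS of that row, 8.

8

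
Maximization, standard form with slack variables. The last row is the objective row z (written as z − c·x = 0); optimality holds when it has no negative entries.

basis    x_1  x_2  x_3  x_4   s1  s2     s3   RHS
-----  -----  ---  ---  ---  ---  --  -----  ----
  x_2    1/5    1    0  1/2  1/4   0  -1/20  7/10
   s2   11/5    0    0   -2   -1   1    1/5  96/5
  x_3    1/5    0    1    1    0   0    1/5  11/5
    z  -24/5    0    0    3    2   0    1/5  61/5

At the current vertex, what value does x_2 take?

7/10

x_2 is basic (row 1); its value is the RHS of that row, 7/10.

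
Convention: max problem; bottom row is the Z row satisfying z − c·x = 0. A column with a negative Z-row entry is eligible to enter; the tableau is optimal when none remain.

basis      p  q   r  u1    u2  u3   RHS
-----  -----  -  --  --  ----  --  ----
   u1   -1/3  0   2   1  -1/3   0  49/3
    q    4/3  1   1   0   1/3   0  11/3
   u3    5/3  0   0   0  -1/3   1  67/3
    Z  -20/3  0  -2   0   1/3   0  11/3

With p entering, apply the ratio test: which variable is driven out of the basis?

Column p entries and ratios — u1: -1/3 ≤ 0, skip; q: (11/3)/(4/3) = 11/4; u3: (67/3)/(5/3) = 67/5.
Smallest ratio is 11/4 in the row of q, so q leaves.

q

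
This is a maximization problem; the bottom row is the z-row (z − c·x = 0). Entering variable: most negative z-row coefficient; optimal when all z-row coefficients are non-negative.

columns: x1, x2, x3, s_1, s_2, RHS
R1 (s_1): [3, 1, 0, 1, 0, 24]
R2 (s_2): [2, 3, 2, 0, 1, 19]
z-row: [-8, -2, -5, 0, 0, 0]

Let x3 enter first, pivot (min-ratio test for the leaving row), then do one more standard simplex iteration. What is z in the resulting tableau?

Ratio test on column x3 — row 1: entry 0 ≤ 0; row 2: 19/2 = 19/2. Minimum is 19/2 at row 2 (s_2 leaves); pivot element 2.
Pivot on row 2; the z-row RHS becomes 0 − (-5)·(19/2) = 95/2.
Next entering variable (most negative z-row entry -3): x1.
Ratio test on column x1 — row 1: 24/3 = 8; row 2: (19/2)/1 = 19/2. Minimum is 8 at row 1 (s_1 leaves); pivot element 3.
After the second pivot the z-row RHS is 95/2 − (-3)·8 = 143/2.

143/2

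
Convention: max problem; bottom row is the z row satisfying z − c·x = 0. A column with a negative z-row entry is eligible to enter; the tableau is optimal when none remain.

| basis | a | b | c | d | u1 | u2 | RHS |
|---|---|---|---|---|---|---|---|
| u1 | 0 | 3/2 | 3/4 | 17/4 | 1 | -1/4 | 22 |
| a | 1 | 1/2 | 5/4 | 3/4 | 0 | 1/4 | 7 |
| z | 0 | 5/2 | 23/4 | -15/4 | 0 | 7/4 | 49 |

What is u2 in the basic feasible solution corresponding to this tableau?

u2 is not in the basis, so in the current basic feasible solution u2 = 0.

0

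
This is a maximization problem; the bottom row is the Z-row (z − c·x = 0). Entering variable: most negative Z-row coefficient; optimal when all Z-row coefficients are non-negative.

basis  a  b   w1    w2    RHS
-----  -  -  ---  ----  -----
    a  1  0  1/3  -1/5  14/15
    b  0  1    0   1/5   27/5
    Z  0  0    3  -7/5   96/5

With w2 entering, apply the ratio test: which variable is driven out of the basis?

b

Column w2 entries and ratios — a: -1/5 ≤ 0, skip; b: (27/5)/(1/5) = 27.
Smallest ratio is 27 in the row of b, so b leaves.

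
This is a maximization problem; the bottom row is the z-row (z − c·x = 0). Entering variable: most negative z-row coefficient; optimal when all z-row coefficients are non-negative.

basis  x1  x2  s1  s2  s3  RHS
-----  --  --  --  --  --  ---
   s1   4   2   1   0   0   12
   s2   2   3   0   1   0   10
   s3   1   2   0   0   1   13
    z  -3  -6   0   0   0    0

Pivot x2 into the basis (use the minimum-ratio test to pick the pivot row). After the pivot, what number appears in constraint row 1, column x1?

Ratio test on column x2 — row 1: 12/2 = 6; row 2: 10/3 = 10/3; row 3: 13/2 = 13/2. Minimum is 10/3 at row 2 (s2 leaves); pivot element 3.
Divide row 2 by 3; eliminate column x2 from the other rows.
Row 1 update in column x1: 4 − 2·(2/3) = 8/3.

8/3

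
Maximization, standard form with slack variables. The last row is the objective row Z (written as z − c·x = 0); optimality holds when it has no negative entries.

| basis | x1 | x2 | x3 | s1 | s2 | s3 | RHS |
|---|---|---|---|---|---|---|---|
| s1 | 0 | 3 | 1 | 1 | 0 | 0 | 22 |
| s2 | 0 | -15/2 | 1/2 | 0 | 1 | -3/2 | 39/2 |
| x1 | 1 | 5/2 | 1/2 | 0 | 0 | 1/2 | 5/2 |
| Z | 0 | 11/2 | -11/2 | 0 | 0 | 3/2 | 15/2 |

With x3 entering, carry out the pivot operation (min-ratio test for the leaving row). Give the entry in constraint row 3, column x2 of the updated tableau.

Ratio test on column x3 — row 1: 22/1 = 22; row 2: (39/2)/(1/2) = 39; row 3: (5/2)/(1/2) = 5. Minimum is 5 at row 3 (x1 leaves); pivot element 1/2.
Divide row 3 by 1/2; eliminate column x3 from the other rows.
In the new row 3, the x2 entry is the old entry divided by the pivot: (5/2)/(1/2) = 5.

5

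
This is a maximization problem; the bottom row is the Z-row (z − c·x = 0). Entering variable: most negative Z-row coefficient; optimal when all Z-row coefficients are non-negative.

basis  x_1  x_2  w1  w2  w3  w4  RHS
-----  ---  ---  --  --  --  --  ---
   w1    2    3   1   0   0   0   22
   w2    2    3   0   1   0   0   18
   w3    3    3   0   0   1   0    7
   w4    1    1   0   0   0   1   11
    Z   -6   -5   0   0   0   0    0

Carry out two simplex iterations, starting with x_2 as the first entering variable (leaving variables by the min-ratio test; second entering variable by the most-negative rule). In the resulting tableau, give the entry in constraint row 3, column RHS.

Ratio test on column x_2 — row 1: 22/3 = 22/3; row 2: 18/3 = 6; row 3: 7/3 = 7/3; row 4: 11/1 = 11. Minimum is 7/3 at row 3 (w3 leaves); pivot element 3.
Divide row 3 by 3; eliminate column x_2 from the other rows.
Second iteration: most negative Z-row entry is -1 in column x_1, so x_1 enters.
Ratio test on column x_1 — row 1: entry -1 ≤ 0; row 2: entry -1 ≤ 0; row 3: (7/3)/1 = 7/3; row 4: entry 0 ≤ 0. Minimum is 7/3 at row 3 (x_2 leaves); pivot element 1.
Divide row 3 by 1; eliminate column x_1 from the other rows.
After both pivots, the entry at constraint row 3, column RHS is 7/3.

7/3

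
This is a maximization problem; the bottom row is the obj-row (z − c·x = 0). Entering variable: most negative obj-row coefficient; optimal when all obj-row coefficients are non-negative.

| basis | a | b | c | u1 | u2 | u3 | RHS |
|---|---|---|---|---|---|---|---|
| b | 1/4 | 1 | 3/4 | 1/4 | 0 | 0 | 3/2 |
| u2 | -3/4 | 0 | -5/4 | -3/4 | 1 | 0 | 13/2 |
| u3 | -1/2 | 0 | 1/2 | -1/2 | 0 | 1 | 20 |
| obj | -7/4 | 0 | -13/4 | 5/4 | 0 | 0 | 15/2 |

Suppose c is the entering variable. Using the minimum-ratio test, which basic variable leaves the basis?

b

Column c entries and ratios — b: (3/2)/(3/4) = 2; u2: -5/4 ≤ 0, skip; u3: 20/(1/2) = 40.
Smallest ratio is 2 in the row of b, so b leaves.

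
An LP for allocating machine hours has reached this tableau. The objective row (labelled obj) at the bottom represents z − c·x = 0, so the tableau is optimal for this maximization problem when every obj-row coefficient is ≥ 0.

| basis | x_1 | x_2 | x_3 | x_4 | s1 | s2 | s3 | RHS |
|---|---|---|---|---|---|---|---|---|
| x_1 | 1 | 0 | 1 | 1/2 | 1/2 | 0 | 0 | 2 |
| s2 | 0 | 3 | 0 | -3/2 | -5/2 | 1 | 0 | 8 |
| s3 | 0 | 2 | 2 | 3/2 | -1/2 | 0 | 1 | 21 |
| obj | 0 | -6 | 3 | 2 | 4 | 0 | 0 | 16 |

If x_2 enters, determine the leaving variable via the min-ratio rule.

Column x_2 entries and ratios — x_1: 0 ≤ 0, skip; s2: 8/3 = 8/3; s3: 21/2 = 21/2.
Smallest ratio is 8/3 in the row of s2, so s2 leaves.

s2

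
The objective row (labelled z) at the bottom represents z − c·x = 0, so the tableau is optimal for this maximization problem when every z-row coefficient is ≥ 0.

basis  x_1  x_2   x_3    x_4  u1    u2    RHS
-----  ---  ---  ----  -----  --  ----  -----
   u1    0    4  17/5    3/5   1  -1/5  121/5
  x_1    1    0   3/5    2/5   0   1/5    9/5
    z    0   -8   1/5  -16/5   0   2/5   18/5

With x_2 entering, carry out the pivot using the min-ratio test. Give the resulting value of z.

52

Ratio test on column x_2 — row 1: (121/5)/4 = 121/20; row 2: entry 0 ≤ 0. Minimum is 121/20 at row 1 (u1 leaves); pivot element 4.
Pivot on row 1; the z-row RHS becomes 18/5 − (-8)·(121/20) = 52.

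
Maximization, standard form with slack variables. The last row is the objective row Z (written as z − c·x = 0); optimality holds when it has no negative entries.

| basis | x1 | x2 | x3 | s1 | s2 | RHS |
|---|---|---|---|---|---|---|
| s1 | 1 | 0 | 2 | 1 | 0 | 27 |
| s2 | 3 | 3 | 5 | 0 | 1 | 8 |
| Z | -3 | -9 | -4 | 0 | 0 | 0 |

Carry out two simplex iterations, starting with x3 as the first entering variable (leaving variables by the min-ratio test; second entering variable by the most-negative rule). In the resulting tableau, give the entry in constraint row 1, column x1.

Ratio test on column x3 — row 1: 27/2 = 27/2; row 2: 8/5 = 8/5. Minimum is 8/5 at row 2 (s2 leaves); pivot element 5.
Divide row 2 by 5; eliminate column x3 from the other rows.
Second iteration: most negative Z-row entry is -33/5 in column x2, so x2 enters.
Ratio test on column x2 — row 1: entry -6/5 ≤ 0; row 2: (8/5)/(3/5) = 8/3. Minimum is 8/3 at row 2 (x3 leaves); pivot element 3/5.
Divide row 2 by 3/5; eliminate column x2 from the other rows.
After both pivots, the entry at constraint row 1, column x1 is 1.

1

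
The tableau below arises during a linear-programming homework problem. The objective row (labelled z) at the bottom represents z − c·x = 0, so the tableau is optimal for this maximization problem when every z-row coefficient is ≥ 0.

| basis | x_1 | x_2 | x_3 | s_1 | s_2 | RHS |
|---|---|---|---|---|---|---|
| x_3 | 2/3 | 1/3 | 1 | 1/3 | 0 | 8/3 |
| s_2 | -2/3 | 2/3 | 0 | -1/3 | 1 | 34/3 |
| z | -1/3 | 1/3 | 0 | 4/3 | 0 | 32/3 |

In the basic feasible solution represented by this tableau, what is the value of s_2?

s_2 is basic (row 2); its value is the RHS of that row, 34/3.

34/3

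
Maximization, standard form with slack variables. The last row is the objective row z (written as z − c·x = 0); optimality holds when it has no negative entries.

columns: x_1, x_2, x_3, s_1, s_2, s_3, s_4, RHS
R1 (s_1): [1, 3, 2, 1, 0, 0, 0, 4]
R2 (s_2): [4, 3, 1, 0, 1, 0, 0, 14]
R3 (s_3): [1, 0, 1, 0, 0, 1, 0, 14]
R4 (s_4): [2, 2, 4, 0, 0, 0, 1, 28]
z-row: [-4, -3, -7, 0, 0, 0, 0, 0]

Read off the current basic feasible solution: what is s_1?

s_1 is basic (row 1); its value is the RHS of that row, 4.

4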